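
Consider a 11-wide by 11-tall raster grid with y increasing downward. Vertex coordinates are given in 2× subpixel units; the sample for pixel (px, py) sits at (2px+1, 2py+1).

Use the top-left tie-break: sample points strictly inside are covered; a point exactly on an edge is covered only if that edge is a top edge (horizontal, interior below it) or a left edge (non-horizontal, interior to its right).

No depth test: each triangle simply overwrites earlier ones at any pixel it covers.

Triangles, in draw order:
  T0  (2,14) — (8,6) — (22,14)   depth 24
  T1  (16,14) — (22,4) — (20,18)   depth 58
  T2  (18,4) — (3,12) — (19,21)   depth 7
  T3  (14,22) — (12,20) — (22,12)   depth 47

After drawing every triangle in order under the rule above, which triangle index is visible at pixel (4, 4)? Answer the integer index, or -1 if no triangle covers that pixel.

T0:
  2·area = 160
  edge (2, 14)→(8, 6): d=(6,-8) top-left  bias=+0
  edge (8, 6)→(22, 14): d=(14,8) right/bottom  bias=-1
  edge (22, 14)→(2, 14): d=(-20,0) right/bottom  bias=-1
    (4,3)@(9, 7): e=[14,6,140] → X
    (5,3)@(11, 7): e=[30,-10,140] → .
    (3,4)@(7, 9): e=[10,50,100] → X
    (5,4)@(11, 9): e=[42,18,100] → X
    (6,4)@(13, 9): e=[58,2,100] → X
    (7,4)@(15, 9): e=[74,-14,100] → .
    (2,5)@(5, 11): e=[6,94,60] → X
    (7,5)@(15, 11): e=[86,14,60] → X
    (8,5)@(17, 11): e=[102,-2,60] → .
    (1,6)@(3, 13): e=[2,138,20] → X
    (8,6)@(17, 13): e=[114,26,20] → X
    (9,6)@(19, 13): e=[130,10,20] → X
  covered (20 px):
    . . . . . . . . . . .
    . . . . . . . . . . .
    . . . . . . . . . . .
    . . . . X . . . . . .
    . . . X X X X . . . .
    . . X X X X X X . . .
    . X X X X X X X X X .
    . . . . . . . . . . .
    . . . . . . . . . . .
    . . . . . . . . . . .
    . . . . . . . . . . .
T1:
  2·area = 64
  edge (16, 14)→(22, 4): d=(6,-10) top-left  bias=+0
  edge (22, 4)→(20, 18): d=(-2,14) right/bottom  bias=-1
  edge (20, 18)→(16, 14): d=(-4,-4) top-left  bias=+0
    (1,0)@(3, 1): e=[-208,272,0] → .  [on edge]
    (2,1)@(5, 3): e=[-176,240,0] → .  [on edge]
    (3,2)@(7, 5): e=[-144,208,0] → .  [on edge]
    (4,3)@(9, 7): e=[-112,176,0] → .  [on edge]
    (10,3)@(21, 7): e=[8,8,48] → X
    (5,4)@(11, 9): e=[-80,144,0] → .  [on edge]
    (9,4)@(19, 9): e=[0,32,32] → X  [on edge]
    (6,5)@(13, 11): e=[-48,112,0] → .  [on edge]
    (9,5)@(19, 11): e=[12,28,24] → X
    (10,5)@(21, 11): e=[32,0,32] → .  [on edge]
    (7,6)@(15, 13): e=[-16,80,0] → .  [on edge]
    (8,6)@(17, 13): e=[4,52,8] → X
    (8,7)@(17, 15): e=[16,48,0] → X  [on edge]
    (9,8)@(19, 17): e=[48,16,0] → X  [on edge]
    (6,9)@(13, 19): e=[0,96,-32] → .  [on edge]
    (10,9)@(21, 19): e=[80,-16,0] → .  [on edge]
  covered (9 px):
    . . . . . . . . . . .
    . . . . . . . . . . .
    . . . . . . . . . . .
    . . . . . . . . . . X
    . . . . . . . . . X X
    . . . . . . . . . X .
    . . . . . . . . X X .
    . . . . . . . . X X .
    . . . . . . . . . X .
    . . . . . . . . . . .
    . . . . . . . . . . .
T2:
  2·area = 263  (B↔C swapped to make it positive)
  edge (18, 4)→(19, 21): d=(1,17) right/bottom  bias=-1
  edge (19, 21)→(3, 12): d=(-16,-9) top-left  bias=+0
  edge (3, 12)→(18, 4): d=(15,-8) top-left  bias=+0
    (8,2)@(17, 5): e=[18,238,7] → X
    (9,2)@(19, 5): e=[-16,256,23] → .
    (6,3)@(13, 7): e=[88,170,5] → X
    (7,3)@(15, 7): e=[54,188,21] → X
    (9,3)@(19, 7): e=[-14,224,53] → .
    (4,4)@(9, 9): e=[158,102,3] → X
    (5,4)@(11, 9): e=[124,120,19] → X
    (9,4)@(19, 9): e=[-12,192,83] → .
    (2,5)@(5, 11): e=[228,34,1] → X
    (3,5)@(7, 11): e=[194,52,17] → X
    (9,5)@(19, 11): e=[-10,160,113] → .
    (2,6)@(5, 13): e=[230,2,31] → X
    (9,10)@(19, 21): e=[0,0,263] → .  [on edge]
  covered (32 px):
    . . . . . . . . . . .
    . . . . . . . . . . .
    . . . . . . . . X . .
    . . . . . . X X X . .
    . . . . X X X X X . .
    . . X X X X X X X . .
    . . X X X X X X X . .
    . . . . X X X X X . .
    . . . . . . X X X . .
    . . . . . . . . X . .
    . . . . . . . . . . .
T3:
  2·area = 36
  edge (14, 22)→(12, 20): d=(-2,-2) top-left  bias=+0
  edge (12, 20)→(22, 12): d=(10,-8) top-left  bias=+0
  edge (22, 12)→(14, 22): d=(-8,10) right/bottom  bias=-1
    (0,4)@(1, 9): e=[0,-198,234] → .  [on edge]
    (1,5)@(3, 11): e=[0,-162,198] → .  [on edge]
    (2,6)@(5, 13): e=[0,-126,162] → .  [on edge]
    (10,6)@(21, 13): e=[32,2,2] → X
    (3,7)@(7, 15): e=[0,-90,126] → .  [on edge]
    (9,7)@(19, 15): e=[24,6,6] → X
    (10,7)@(21, 15): e=[28,22,-14] → .
    (4,8)@(9, 17): e=[0,-54,90] → .  [on edge]
    (8,8)@(17, 17): e=[16,10,10] → X
    (9,8)@(19, 17): e=[20,26,-10] → .
    (5,9)@(11, 19): e=[0,-18,54] → .  [on edge]
    (7,9)@(15, 19): e=[8,14,14] → X
    (6,10)@(13, 21): e=[0,18,18] → X  [on edge]
  covered (5 px):
    . . . . . . . . . . .
    . . . . . . . . . . .
    . . . . . . . . . . .
    . . . . . . . . . . .
    . . . . . . . . . . .
    . . . . . . . . . . .
    . . . . . . . . . . X
    . . . . . . . . . X .
    . . . . . . . . X . .
    . . . . . . . X . . .
    . . . . . . X . . . .

Z-buffer (winner per pixel, '.' = empty):
  . . . . . . . . . . .
  . . . . . . . . . . .
  . . . . . . . . 2 . .
  . . . . 0 . 2 2 2 . 1
  . . . 0 2 2 2 2 2 1 1
  . . 2 2 2 2 2 2 2 1 .
  . 0 2 2 2 2 2 2 2 1 3
  . . . . 2 2 2 2 2 3 .
  . . . . . . 2 2 3 1 .
  . . . . . . . 3 2 . .
  . . . . . . 3 . . . .

Answer: 2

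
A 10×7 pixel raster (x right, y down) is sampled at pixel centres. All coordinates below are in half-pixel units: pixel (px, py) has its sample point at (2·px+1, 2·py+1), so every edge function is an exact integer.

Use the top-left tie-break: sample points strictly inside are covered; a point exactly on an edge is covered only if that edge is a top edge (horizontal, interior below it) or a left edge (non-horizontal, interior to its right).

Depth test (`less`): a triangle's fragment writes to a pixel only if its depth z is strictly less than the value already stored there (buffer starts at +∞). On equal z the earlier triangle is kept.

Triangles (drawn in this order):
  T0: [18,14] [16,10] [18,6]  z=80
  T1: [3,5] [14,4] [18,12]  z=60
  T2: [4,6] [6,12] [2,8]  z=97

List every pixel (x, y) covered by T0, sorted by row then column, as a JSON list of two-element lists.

T0:
  2·area = 16
  edge (18, 14)→(16, 10): d=(-2,-4) top-left  bias=+0
  edge (16, 10)→(18, 6): d=(2,-4) top-left  bias=+0
  edge (18, 6)→(18, 14): d=(0,8) right/bottom  bias=-1
    (8,4)@(17, 9): e=[6,2,8] → #
    (9,4)@(19, 9): e=[14,10,-8] → ·
    (8,5)@(17, 11): e=[2,6,8] → #
    (9,5)@(19, 11): e=[10,14,-8] → ·
    (8,6)@(17, 13): e=[-2,10,8] → ·
  covered (2 px):
    · · · · · · · · · ·
    · · · · · · · · · ·
    · · · · · · · · · ·
    · · · · · · · · · ·
    · · · · · · · · # ·
    · · · · · · · · # ·
    · · · · · · · · · ·
T1:
  2·area = 92
  edge (3, 5)→(14, 4): d=(11,-1) top-left  bias=+0
  edge (14, 4)→(18, 12): d=(4,8) right/bottom  bias=-1
  edge (18, 12)→(3, 5): d=(-15,-7) top-left  bias=+0
    (1,2)@(3, 5): e=[0,92,0] → #  [on edge]
    (2,2)@(5, 5): e=[2,76,14] → #
    (3,2)@(7, 5): e=[4,60,28] → #
    (4,2)@(9, 5): e=[6,44,42] → #
    (5,2)@(11, 5): e=[8,28,56] → #
    (6,2)@(13, 5): e=[10,12,70] → #
    (7,2)@(15, 5): e=[12,-4,84] → ·
    (1,3)@(3, 7): e=[22,100,-30] → ·
    (2,3)@(5, 7): e=[24,84,-16] → ·
    (3,3)@(7, 7): e=[26,68,-2] → ·
    (4,3)@(9, 7): e=[28,52,12] → #
    (7,3)@(15, 7): e=[34,4,54] → #
  covered (13 px):
    · · · · · · · · · ·
    · · · · · · · · · ·
    · # # # # # # · · ·
    · · · · # # # # · ·
    · · · · · · # # · ·
    · · · · · · · · # ·
    · · · · · · · · · ·
T2:
  2·area = 16
  edge (4, 6)→(6, 12): d=(2,6) right/bottom  bias=-1
  edge (6, 12)→(2, 8): d=(-4,-4) top-left  bias=+0
  edge (2, 8)→(4, 6): d=(2,-2) top-left  bias=+0
    (4,0)@(9, 1): e=[-40,56,0] → ·  [on edge]
    (1,1)@(3, 3): e=[0,24,-8] → ·  [on edge]
    (3,1)@(7, 3): e=[-24,40,0] → ·  [on edge]
    (2,2)@(5, 5): e=[-8,24,0] → ·  [on edge]
    (0,3)@(1, 7): e=[20,0,-4] → ·  [on edge]
    (1,3)@(3, 7): e=[8,8,0] → #  [on edge]
    (2,3)@(5, 7): e=[-4,16,4] → ·
    (0,4)@(1, 9): e=[24,-8,0] → ·  [on edge]
    (1,4)@(3, 9): e=[12,0,4] → #  [on edge]
    (2,4)@(5, 9): e=[0,8,8] → ·  [on edge]
    (1,5)@(3, 11): e=[16,-8,8] → ·
    (2,5)@(5, 11): e=[4,0,12] → #  [on edge]
    (3,6)@(7, 13): e=[-4,0,20] → ·  [on edge]
  covered (3 px):
    · · · · · · · · · ·
    · · · · · · · · · ·
    · · · · · · · · · ·
    · # · · · · · · · ·
    · # · · · · · · · ·
    · · # · · · · · · ·
    · · · · · · · · · ·

Result: [[8,4],[8,5]]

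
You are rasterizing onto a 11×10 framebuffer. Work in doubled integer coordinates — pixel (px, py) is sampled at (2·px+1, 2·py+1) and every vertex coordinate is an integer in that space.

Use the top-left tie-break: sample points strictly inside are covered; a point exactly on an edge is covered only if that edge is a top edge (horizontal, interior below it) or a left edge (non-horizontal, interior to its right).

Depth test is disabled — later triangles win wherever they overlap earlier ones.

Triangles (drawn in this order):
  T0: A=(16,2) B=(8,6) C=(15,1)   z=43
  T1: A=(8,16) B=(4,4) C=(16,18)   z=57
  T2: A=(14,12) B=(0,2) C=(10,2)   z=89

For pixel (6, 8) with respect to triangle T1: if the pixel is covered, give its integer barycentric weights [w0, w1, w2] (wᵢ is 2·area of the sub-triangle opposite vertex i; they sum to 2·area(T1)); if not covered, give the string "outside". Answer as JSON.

T0:
  2·area = 12
  edge (16, 2)→(8, 6): d=(-8,4) right/bottom  bias=-1
  edge (8, 6)→(15, 1): d=(7,-5) top-left  bias=+0
  edge (15, 1)→(16, 2): d=(1,1) right/bottom  bias=-1
    (7,0)@(15, 1): e=[12,0,0] → ·  [on edge]
    (6,1)@(13, 3): e=[4,4,4] → █
    (7,1)@(15, 3): e=[-4,14,2] → ·
    (8,1)@(17, 3): e=[-12,24,0] → ·  [on edge]
    (6,2)@(13, 5): e=[-12,18,6] → ·
    (9,2)@(19, 5): e=[-36,48,0] → ·  [on edge]
    (10,3)@(21, 7): e=[-60,72,0] → ·  [on edge]
    (0,5)@(1, 11): e=[-12,0,24] → ·  [on edge]
  covered (1 px):
    · · · · · · · · · · ·
    · · · · · · █ · · · ·
    · · · · · · · · · · ·
    · · · · · · · · · · ·
    · · · · · · · · · · ·
    · · · · · · · · · · ·
    · · · · · · · · · · ·
    · · · · · · · · · · ·
    · · · · · · · · · · ·
    · · · · · · · · · · ·
T1:
  2·area = 88
  edge (8, 16)→(4, 4): d=(-4,-12) top-left  bias=+0
  edge (4, 4)→(16, 18): d=(12,14) right/bottom  bias=-1
  edge (16, 18)→(8, 16): d=(-8,-2) top-left  bias=+0
    (1,0)@(3, 1): e=[0,-22,110] → ·  [on edge]
    (2,3)@(5, 7): e=[0,22,66] → █  [on edge]
    (3,3)@(7, 7): e=[24,-6,70] → ·
    (2,4)@(5, 9): e=[-8,46,50] → ·
    (3,4)@(7, 9): e=[16,18,54] → █
    (4,4)@(9, 9): e=[40,-10,58] → ·
    (3,5)@(7, 11): e=[8,42,38] → █
    (4,5)@(9, 11): e=[32,14,42] → █
    (5,5)@(11, 11): e=[56,-14,46] → ·
    (3,6)@(7, 13): e=[0,66,22] → █  [on edge]
    (5,6)@(11, 13): e=[48,10,30] → █
    (6,6)@(13, 13): e=[72,-18,34] → ·
    (4,9)@(9, 19): e=[0,110,-22] → ·  [on edge]
  covered (12 px):
    · · · · · · · · · · ·
    · · · · · · · · · · ·
    · · · · · · · · · · ·
    · · █ · · · · · · · ·
    · · · █ · · · · · · ·
    · · · █ █ · · · · · ·
    · · · █ █ █ · · · · ·
    · · · · █ █ █ · · · ·
    · · · · · · █ █ · · ·
    · · · · · · · · · · ·
T2:
  2·area = 100
  edge (14, 12)→(0, 2): d=(-14,-10) top-left  bias=+0
  edge (0, 2)→(10, 2): d=(10,0) top-left  bias=+0
  edge (10, 2)→(14, 12): d=(4,10) right/bottom  bias=-1
    (1,1)@(3, 3): e=[16,10,74] → █
    (2,1)@(5, 3): e=[36,10,54] → █
    (3,1)@(7, 3): e=[56,10,34] → █
    (4,1)@(9, 3): e=[76,10,14] → █
    (5,1)@(11, 3): e=[96,10,-6] → ·
    (1,2)@(3, 5): e=[-12,30,82] → ·
    (2,2)@(5, 5): e=[8,30,62] → █
    (5,2)@(11, 5): e=[68,30,2] → █
    (6,2)@(13, 5): e=[88,30,-18] → ·
    (2,3)@(5, 7): e=[-20,50,70] → ·
    (3,3)@(7, 7): e=[0,50,50] → █  [on edge]
    (6,3)@(13, 7): e=[60,50,-10] → ·
    (10,8)@(21, 17): e=[0,150,-50] → ·  [on edge]
  covered (13 px):
    · · · · · · · · · · ·
    · █ █ █ █ · · · · · ·
    · · █ █ █ █ · · · · ·
    · · · █ █ █ · · · · ·
    · · · · · █ · · · · ·
    · · · · · · █ · · · ·
    · · · · · · · · · · ·
    · · · · · · · · · · ·
    · · · · · · · · · · ·
    · · · · · · · · · · ·

Final: [30,2,56]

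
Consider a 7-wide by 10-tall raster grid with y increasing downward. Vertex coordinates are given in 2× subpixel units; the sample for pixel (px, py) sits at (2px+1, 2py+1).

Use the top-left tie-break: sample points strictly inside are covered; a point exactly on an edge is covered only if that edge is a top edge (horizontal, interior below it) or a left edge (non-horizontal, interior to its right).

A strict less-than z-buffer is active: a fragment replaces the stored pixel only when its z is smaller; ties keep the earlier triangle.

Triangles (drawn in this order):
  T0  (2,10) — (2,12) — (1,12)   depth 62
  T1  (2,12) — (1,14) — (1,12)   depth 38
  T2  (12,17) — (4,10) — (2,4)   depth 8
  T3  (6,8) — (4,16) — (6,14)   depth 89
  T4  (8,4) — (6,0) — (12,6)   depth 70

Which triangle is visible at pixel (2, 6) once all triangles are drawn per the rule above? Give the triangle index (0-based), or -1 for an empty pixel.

T0:
  2·area = 2
  edge (2, 10)→(2, 12): d=(0,2) right/bottom  bias=-1
  edge (2, 12)→(1, 12): d=(-1,0) right/bottom  bias=-1
  edge (1, 12)→(2, 10): d=(1,-2) top-left  bias=+0
  covered (0 px):
    . . . . . . .
    . . . . . . .
    . . . . . . .
    . . . . . . .
    . . . . . . .
    . . . . . . .
    . . . . . . .
    . . . . . . .
    . . . . . . .
    . . . . . . .
T1:
  2·area = 2
  edge (2, 12)→(1, 14): d=(-1,2) right/bottom  bias=-1
  edge (1, 14)→(1, 12): d=(0,-2) top-left  bias=+0
  edge (1, 12)→(2, 12): d=(1,0) top-left  bias=+0
    (0,0)@(1, 1): e=[13,0,-11] → .  [on edge]
    (0,1)@(1, 3): e=[11,0,-9] → .  [on edge]
    (0,2)@(1, 5): e=[9,0,-7] → .  [on edge]
    (0,3)@(1, 7): e=[7,0,-5] → .  [on edge]
    (0,4)@(1, 9): e=[5,0,-3] → .  [on edge]
    (0,5)@(1, 11): e=[3,0,-1] → .  [on edge]
    (0,6)@(1, 13): e=[1,0,1] → X  [on edge]
    (1,6)@(3, 13): e=[-3,4,1] → .
    (0,7)@(1, 15): e=[-1,0,3] → .  [on edge]
    (0,8)@(1, 17): e=[-3,0,5] → .  [on edge]
    (0,9)@(1, 19): e=[-5,0,7] → .  [on edge]
  covered (1 px):
    . . . . . . .
    . . . . . . .
    . . . . . . .
    . . . . . . .
    . . . . . . .
    . . . . . . .
    X . . . . . .
    . . . . . . .
    . . . . . . .
    . . . . . . .
T2:
  2·area = 34
  edge (12, 17)→(4, 10): d=(-8,-7) top-left  bias=+0
  edge (4, 10)→(2, 4): d=(-2,-6) top-left  bias=+0
  edge (2, 4)→(12, 17): d=(10,13) right/bottom  bias=-1
    (0,0)@(1, 1): e=[51,0,-17] → .  [on edge]
    (1,3)@(3, 7): e=[17,0,17] → X  [on edge]
    (2,3)@(5, 7): e=[31,12,-9] → .
    (1,4)@(3, 9): e=[1,-4,37] → .
    (2,4)@(5, 9): e=[15,8,11] → X
    (3,4)@(7, 9): e=[29,20,-15] → .
    (2,5)@(5, 11): e=[-1,4,31] → .
    (3,5)@(7, 11): e=[13,16,5] → X
    (4,5)@(9, 11): e=[27,28,-21] → .
    (2,6)@(5, 13): e=[-17,0,51] → .  [on edge]
    (3,6)@(7, 13): e=[-3,12,25] → .
    (3,9)@(7, 19): e=[-51,0,85] → .  [on edge]
  covered (3 px):
    . . . . . . .
    . . . . . . .
    . . . . . . .
    . X . . . . .
    . . X . . . .
    . . . X . . .
    . . . . . . .
    . . . . . . .
    . . . . . . .
    . . . . . . .
T3:
  2·area = 12  (B↔C swapped to make it positive)
  edge (6, 8)→(6, 14): d=(0,6) right/bottom  bias=-1
  edge (6, 14)→(4, 16): d=(-2,2) right/bottom  bias=-1
  edge (4, 16)→(6, 8): d=(2,-8) top-left  bias=+0
    (6,3)@(13, 7): e=[-42,0,54] → .  [on edge]
    (5,4)@(11, 9): e=[-30,0,42] → .  [on edge]
    (4,5)@(9, 11): e=[-18,0,30] → .  [on edge]
    (2,6)@(5, 13): e=[6,4,2] → X
    (3,6)@(7, 13): e=[-6,0,18] → .  [on edge]
    (2,7)@(5, 15): e=[6,0,6] → .  [on edge]
    (1,8)@(3, 17): e=[18,0,-6] → .  [on edge]
    (0,9)@(1, 19): e=[30,0,-18] → .  [on edge]
  covered (1 px):
    . . . . . . .
    . . . . . . .
    . . . . . . .
    . . . . . . .
    . . . . . . .
    . . . . . . .
    . . X . . . .
    . . . . . . .
    . . . . . . .
    . . . . . . .
T4:
  2·area = 12
  edge (8, 4)→(6, 0): d=(-2,-4) top-left  bias=+0
  edge (6, 0)→(12, 6): d=(6,6) right/bottom  bias=-1
  edge (12, 6)→(8, 4): d=(-4,-2) top-left  bias=+0
    (3,0)@(7, 1): e=[2,0,10] → .  [on edge]
    (4,1)@(9, 3): e=[6,0,6] → .  [on edge]
    (5,2)@(11, 5): e=[10,0,2] → .  [on edge]
    (6,3)@(13, 7): e=[14,0,-2] → .  [on edge]
  covered (0 px):
    . . . . . . .
    . . . . . . .
    . . . . . . .
    . . . . . . .
    . . . . . . .
    . . . . . . .
    . . . . . . .
    . . . . . . .
    . . . . . . .
    . . . . . . .

Z-buffer (winner per pixel, '.' = empty):
  . . . . . . .
  . . . . . . .
  . . . . . . .
  . 2 . . . . .
  . . 2 . . . .
  . . . 2 . . .
  1 . 3 . . . .
  . . . . . . .
  . . . . . . .
  . . . . . . .

Result: 3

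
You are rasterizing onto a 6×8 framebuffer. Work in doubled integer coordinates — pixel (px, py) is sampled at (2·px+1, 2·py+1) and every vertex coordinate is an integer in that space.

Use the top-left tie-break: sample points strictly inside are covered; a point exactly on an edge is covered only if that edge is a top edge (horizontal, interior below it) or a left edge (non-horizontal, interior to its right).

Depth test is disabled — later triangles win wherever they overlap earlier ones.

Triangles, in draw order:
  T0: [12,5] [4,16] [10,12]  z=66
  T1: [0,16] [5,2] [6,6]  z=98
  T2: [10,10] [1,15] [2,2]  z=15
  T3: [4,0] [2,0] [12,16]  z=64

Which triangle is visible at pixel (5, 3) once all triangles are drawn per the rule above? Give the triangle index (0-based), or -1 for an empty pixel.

T0:
  2·area = 34  (B↔C swapped to make it positive)
  edge (12, 5)→(10, 12): d=(-2,7) right/bottom  bias=-1
  edge (10, 12)→(4, 16): d=(-6,4) right/bottom  bias=-1
  edge (4, 16)→(12, 5): d=(8,-11) top-left  bias=+0
    (5,3)@(11, 7): e=[3,26,5] → X
    (5,4)@(11, 9): e=[-1,14,21] → .
    (4,5)@(9, 11): e=[9,10,15] → X
    (5,5)@(11, 11): e=[-5,2,37] → .
    (3,6)@(7, 13): e=[19,6,9] → X
    (4,6)@(9, 13): e=[5,-2,31] → .
    (2,7)@(5, 15): e=[29,2,3] → X
    (3,7)@(7, 15): e=[15,-6,25] → .
  covered (4 px):
    . . . . . .
    . . . . . .
    . . . . . .
    . . . . . X
    . . . . . .
    . . . . X .
    . . . X . .
    . . X . . .
T1:
  2·area = 34
  edge (0, 16)→(5, 2): d=(5,-14) top-left  bias=+0
  edge (5, 2)→(6, 6): d=(1,4) right/bottom  bias=-1
  edge (6, 6)→(0, 16): d=(-6,10) right/bottom  bias=-1
    (4,0)@(9, 1): e=[51,-17,0] → .  [on edge]
    (2,1)@(5, 3): e=[5,1,28] → X
    (3,1)@(7, 3): e=[33,-7,8] → .
    (2,2)@(5, 5): e=[15,3,16] → X
    (3,2)@(7, 5): e=[43,-5,-4] → .
    (2,3)@(5, 7): e=[25,5,4] → X
    (3,3)@(7, 7): e=[53,-3,-16] → .
    (1,4)@(3, 9): e=[7,15,12] → X
    (2,4)@(5, 9): e=[35,7,-8] → .
    (1,5)@(3, 11): e=[17,17,0] → .  [on edge]
  covered (4 px):
    . . . . . .
    . . X . . .
    . . X . . .
    . . X . . .
    . X . . . .
    . . . . . .
    . . . . . .
    . . . . . .
T2:
  2·area = 112
  edge (10, 10)→(1, 15): d=(-9,5) right/bottom  bias=-1
  edge (1, 15)→(2, 2): d=(1,-13) top-left  bias=+0
  edge (2, 2)→(10, 10): d=(8,8) right/bottom  bias=-1
    (0,0)@(1, 1): e=[126,-14,0] → .  [on edge]
    (1,1)@(3, 3): e=[98,14,0] → .  [on edge]
    (1,2)@(3, 5): e=[80,16,16] → X
    (2,2)@(5, 5): e=[70,42,0] → .  [on edge]
    (1,3)@(3, 7): e=[62,18,32] → X
    (2,3)@(5, 7): e=[52,44,16] → X
    (3,3)@(7, 7): e=[42,70,0] → .  [on edge]
    (1,4)@(3, 9): e=[44,20,48] → X
    (3,4)@(7, 9): e=[24,72,16] → X
    (4,4)@(9, 9): e=[14,98,0] → .  [on edge]
    (1,5)@(3, 11): e=[26,22,64] → X
    (4,5)@(9, 11): e=[-4,100,16] → .
    (5,5)@(11, 11): e=[-14,126,0] → .  [on edge]
    (0,7)@(1, 15): e=[0,0,112] → .  [on edge]
  covered (10 px):
    . . . . . .
    . . . . . .
    . X . . . .
    . X X . . .
    . X X X . .
    . X X X . .
    . X . . . .
    . . . . . .
T3:
  2·area = 32  (B↔C swapped to make it positive)
  edge (4, 0)→(12, 16): d=(8,16) right/bottom  bias=-1
  edge (12, 16)→(2, 0): d=(-10,-16) top-left  bias=+0
  edge (2, 0)→(4, 0): d=(2,0) top-left  bias=+0
    (1,0)@(3, 1): e=[24,6,2] → X
    (2,0)@(5, 1): e=[-8,38,2] → .
    (1,1)@(3, 3): e=[40,-14,6] → .
    (2,1)@(5, 3): e=[8,18,6] → X
    (3,1)@(7, 3): e=[-24,50,6] → .
    (2,2)@(5, 5): e=[24,-2,10] → .
    (3,3)@(7, 7): e=[8,10,14] → X
    (4,3)@(9, 7): e=[-24,42,14] → .
    (3,4)@(7, 9): e=[24,-10,18] → .
    (4,5)@(9, 11): e=[8,2,22] → X
    (5,5)@(11, 11): e=[-24,34,22] → .
    (4,6)@(9, 13): e=[24,-18,26] → .
  covered (4 px):
    . X . . . .
    . . X . . .
    . . . . . .
    . . . X . .
    . . . . . .
    . . . . X .
    . . . . . .
    . . . . . .

Z-buffer (winner per pixel, '.' = empty):
  . 3 . . . .
  . . 3 . . .
  . 2 1 . . .
  . 2 2 3 . 0
  . 2 2 2 . .
  . 2 2 2 3 .
  . 2 . 0 . .
  . . 0 . . .

Result: 0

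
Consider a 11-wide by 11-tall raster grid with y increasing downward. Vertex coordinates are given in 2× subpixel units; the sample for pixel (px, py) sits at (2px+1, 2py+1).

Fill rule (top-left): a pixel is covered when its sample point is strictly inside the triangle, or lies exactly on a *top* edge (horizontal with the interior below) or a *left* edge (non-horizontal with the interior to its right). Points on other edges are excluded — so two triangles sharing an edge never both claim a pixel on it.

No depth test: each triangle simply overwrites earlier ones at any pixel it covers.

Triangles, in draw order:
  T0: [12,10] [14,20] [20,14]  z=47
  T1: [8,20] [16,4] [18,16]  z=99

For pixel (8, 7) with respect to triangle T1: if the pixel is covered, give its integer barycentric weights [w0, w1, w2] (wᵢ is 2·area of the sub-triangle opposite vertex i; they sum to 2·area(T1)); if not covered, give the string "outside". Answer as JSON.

T0:
  2·area = 72  (B↔C swapped to make it positive)
  edge (12, 10)→(20, 14): d=(8,4) right/bottom  bias=-1
  edge (20, 14)→(14, 20): d=(-6,6) right/bottom  bias=-1
  edge (14, 20)→(12, 10): d=(-2,-10) top-left  bias=+0
    (5,2)@(11, 5): e=[-36,108,0] → ·  [on edge]
    (6,5)@(13, 11): e=[4,60,8] → █
    (7,5)@(15, 11): e=[-4,48,28] → ·
    (6,6)@(13, 13): e=[20,48,4] → █
    (7,6)@(15, 13): e=[12,36,24] → █
    (8,6)@(17, 13): e=[4,24,44] → █
    (9,6)@(19, 13): e=[-4,12,64] → ·
    (10,6)@(21, 13): e=[-12,0,84] → ·  [on edge]
    (6,7)@(13, 15): e=[36,36,0] → █  [on edge]
    (9,7)@(19, 15): e=[12,0,60] → ·  [on edge]
    (6,8)@(13, 17): e=[52,24,-4] → ·
    (7,8)@(15, 17): e=[44,12,16] → █
    (8,8)@(17, 17): e=[36,0,36] → ·  [on edge]
    (7,9)@(15, 19): e=[60,0,12] → ·  [on edge]
    (6,10)@(13, 21): e=[84,0,-12] → ·  [on edge]
  covered (8 px):
    · · · · · · · · · · ·
    · · · · · · · · · · ·
    · · · · · · · · · · ·
    · · · · · · · · · · ·
    · · · · · · · · · · ·
    · · · · · · █ · · · ·
    · · · · · · █ █ █ · ·
    · · · · · · █ █ █ · ·
    · · · · · · · █ · · ·
    · · · · · · · · · · ·
    · · · · · · · · · · ·
T1:
  2·area = 128
  edge (8, 20)→(16, 4): d=(8,-16) top-left  bias=+0
  edge (16, 4)→(18, 16): d=(2,12) right/bottom  bias=-1
  edge (18, 16)→(8, 20): d=(-10,4) right/bottom  bias=-1
    (7,3)@(15, 7): e=[8,18,102] → █
    (8,3)@(17, 7): e=[40,-6,94] → ·
    (7,4)@(15, 9): e=[24,22,82] → █
    (8,4)@(17, 9): e=[56,-2,74] → ·
    (6,5)@(13, 11): e=[8,50,70] → █
    (8,5)@(17, 11): e=[72,2,54] → █
    (9,5)@(19, 11): e=[104,-22,46] → ·
    (6,6)@(13, 13): e=[24,54,50] → █
    (9,6)@(19, 13): e=[120,-18,26] → ·
    (5,7)@(11, 15): e=[8,82,38] → █
    (9,7)@(19, 15): e=[136,-14,6] → ·
    (5,8)@(11, 17): e=[24,86,18] → █
  covered (16 px):
    · · · · · · · · · · ·
    · · · · · · · · · · ·
    · · · · · · · · · · ·
    · · · · · · · █ · · ·
    · · · · · · · █ · · ·
    · · · · · · █ █ █ · ·
    · · · · · · █ █ █ · ·
    · · · · · █ █ █ █ · ·
    · · · · · █ █ █ · · ·
    · · · · █ · · · · · ·
    · · · · · · · · · · ·

Result: [10,14,104]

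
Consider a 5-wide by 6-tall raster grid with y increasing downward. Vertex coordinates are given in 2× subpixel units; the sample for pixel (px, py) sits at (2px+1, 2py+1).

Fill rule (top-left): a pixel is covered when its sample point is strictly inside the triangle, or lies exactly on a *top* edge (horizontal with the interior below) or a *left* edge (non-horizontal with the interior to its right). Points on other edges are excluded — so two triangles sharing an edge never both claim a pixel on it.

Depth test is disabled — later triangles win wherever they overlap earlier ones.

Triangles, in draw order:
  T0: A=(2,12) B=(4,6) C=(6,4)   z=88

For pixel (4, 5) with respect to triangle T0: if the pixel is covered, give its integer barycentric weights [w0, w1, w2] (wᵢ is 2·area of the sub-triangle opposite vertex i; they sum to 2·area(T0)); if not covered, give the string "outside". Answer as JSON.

T0:
  2·area = 8
  edge (2, 12)→(4, 6): d=(2,-6) top-left  bias=+0
  edge (4, 6)→(6, 4): d=(2,-2) top-left  bias=+0
  edge (6, 4)→(2, 12): d=(-4,8) right/bottom  bias=-1
    (4,0)@(9, 1): e=[20,0,-12] → .  [on edge]
    (2,1)@(5, 3): e=[0,-4,12] → .  [on edge]
    (3,1)@(7, 3): e=[12,0,-4] → .  [on edge]
    (2,2)@(5, 5): e=[4,0,4] → X  [on edge]
    (3,2)@(7, 5): e=[16,4,-12] → .
    (1,3)@(3, 7): e=[-4,0,12] → .  [on edge]
    (2,3)@(5, 7): e=[8,4,-4] → .
    (0,4)@(1, 9): e=[-12,0,20] → .  [on edge]
    (1,4)@(3, 9): e=[0,4,4] → X  [on edge]
    (2,4)@(5, 9): e=[12,8,-12] → .
    (1,5)@(3, 11): e=[4,8,-4] → .
  covered (2 px):
    . . . . .
    . . . . .
    . . X . .
    . . . . .
    . X . . .
    . . . . .

Final: "outside"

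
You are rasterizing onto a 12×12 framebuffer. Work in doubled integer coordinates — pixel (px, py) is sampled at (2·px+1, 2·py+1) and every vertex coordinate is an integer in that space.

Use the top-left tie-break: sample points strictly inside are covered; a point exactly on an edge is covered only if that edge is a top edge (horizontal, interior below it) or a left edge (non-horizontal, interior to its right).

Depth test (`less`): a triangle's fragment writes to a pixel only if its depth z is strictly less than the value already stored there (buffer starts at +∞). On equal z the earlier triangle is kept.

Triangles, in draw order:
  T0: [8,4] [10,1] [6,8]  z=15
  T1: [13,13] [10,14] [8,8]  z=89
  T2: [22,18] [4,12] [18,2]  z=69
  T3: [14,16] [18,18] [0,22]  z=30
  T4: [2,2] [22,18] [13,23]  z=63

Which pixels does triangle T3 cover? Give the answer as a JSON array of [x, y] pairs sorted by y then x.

T0:
  2·area = 2
  edge (8, 4)→(10, 1): d=(2,-3) top-left  bias=+0
  edge (10, 1)→(6, 8): d=(-4,7) right/bottom  bias=-1
  edge (6, 8)→(8, 4): d=(2,-4) top-left  bias=+0
  covered (0 px):
    . . . . . . . . . . . .
    . . . . . . . . . . . .
    . . . . . . . . . . . .
    . . . . . . . . . . . .
    . . . . . . . . . . . .
    . . . . . . . . . . . .
    . . . . . . . . . . . .
    . . . . . . . . . . . .
    . . . . . . . . . . . .
    . . . . . . . . . . . .
    . . . . . . . . . . . .
    . . . . . . . . . . . .
T1:
  2·area = 20
  edge (13, 13)→(10, 14): d=(-3,1) right/bottom  bias=-1
  edge (10, 14)→(8, 8): d=(-2,-6) top-left  bias=+0
  edge (8, 8)→(13, 13): d=(5,5) right/bottom  bias=-1
    (0,0)@(1, 1): e=[48,-28,0] → .  [on edge]
    (1,1)@(3, 3): e=[40,-20,0] → .  [on edge]
    (2,2)@(5, 5): e=[32,-12,0] → .  [on edge]
    (3,2)@(7, 5): e=[30,0,-10] → .  [on edge]
    (3,3)@(7, 7): e=[24,-4,0] → .  [on edge]
    (4,4)@(9, 9): e=[16,4,0] → .  [on edge]
    (4,5)@(9, 11): e=[10,0,10] → X  [on edge]
    (5,5)@(11, 11): e=[8,12,0] → .  [on edge]
    (9,5)@(19, 11): e=[0,60,-40] → .  [on edge]
    (4,6)@(9, 13): e=[4,-4,20] → .
    (5,6)@(11, 13): e=[2,8,10] → X
    (6,6)@(13, 13): e=[0,20,0] → .  [on edge]
    (3,7)@(7, 15): e=[0,-20,40] → .  [on edge]
    (7,7)@(15, 15): e=[-8,28,0] → .  [on edge]
    (0,8)@(1, 17): e=[0,-60,80] → .  [on edge]
    (5,8)@(11, 17): e=[-10,0,30] → .  [on edge]
    (8,8)@(17, 17): e=[-16,36,0] → .  [on edge]
    (9,9)@(19, 19): e=[-24,44,0] → .  [on edge]
    (10,10)@(21, 21): e=[-32,52,0] → .  [on edge]
    (6,11)@(13, 23): e=[-30,0,50] → .  [on edge]
    (11,11)@(23, 23): e=[-40,60,0] → .  [on edge]
  covered (2 px):
    . . . . . . . . . . . .
    . . . . . . . . . . . .
    . . . . . . . . . . . .
    . . . . . . . . . . . .
    . . . . . . . . . . . .
    . . . . X . . . . . . .
    . . . . . X . . . . . .
    . . . . . . . . . . . .
    . . . . . . . . . . . .
    . . . . . . . . . . . .
    . . . . . . . . . . . .
    . . . . . . . . . . . .
T2:
  2·area = 264
  edge (22, 18)→(4, 12): d=(-18,-6) top-left  bias=+0
  edge (4, 12)→(18, 2): d=(14,-10) top-left  bias=+0
  edge (18, 2)→(22, 18): d=(4,16) right/bottom  bias=-1
    (8,1)@(17, 3): e=[240,4,20] → X
    (9,1)@(19, 3): e=[252,24,-12] → .
    (7,2)@(15, 5): e=[192,12,60] → X
    (9,2)@(19, 5): e=[216,52,-4] → .
    (5,3)@(11, 7): e=[132,0,132] → X  [on edge]
    (6,3)@(13, 7): e=[144,20,100] → X
    (9,3)@(19, 7): e=[180,80,4] → X
    (10,3)@(21, 7): e=[192,100,-28] → .
    (4,4)@(9, 9): e=[84,8,172] → X
    (10,4)@(21, 9): e=[156,128,-20] → .
    (0,5)@(1, 11): e=[0,-44,308] → .  [on edge]
    (3,5)@(7, 11): e=[36,16,212] → X
    (3,6)@(7, 13): e=[0,44,220] → X  [on edge]
    (6,7)@(13, 15): e=[0,132,132] → X  [on edge]
    (9,8)@(19, 17): e=[0,220,44] → X  [on edge]
  covered (35 px):
    . . . . . . . . . . . .
    . . . . . . . . X . . .
    . . . . . . . X X . . .
    . . . . . X X X X X . .
    . . . . X X X X X X . .
    . . . X X X X X X X . .
    . . . X X X X X X X . .
    . . . . . . X X X X X .
    . . . . . . . . . X X .
    . . . . . . . . . . . .
    . . . . . . . . . . . .
    . . . . . . . . . . . .
T3:
  2·area = 52
  edge (14, 16)→(18, 18): d=(4,2) right/bottom  bias=-1
  edge (18, 18)→(0, 22): d=(-18,4) right/bottom  bias=-1
  edge (0, 22)→(14, 16): d=(14,-6) top-left  bias=+0
    (10,6)@(21, 13): e=[-26,78,0] → .  [on edge]
    (6,8)@(13, 17): e=[6,38,8] → X
    (7,8)@(15, 17): e=[2,30,20] → X
    (8,8)@(17, 17): e=[-2,22,32] → .
    (3,9)@(7, 19): e=[26,26,0] → X  [on edge]
    (4,9)@(9, 19): e=[22,18,12] → X
    (5,9)@(11, 19): e=[18,10,24] → X
    (7,9)@(15, 19): e=[10,-6,48] → .
    (1,10)@(3, 21): e=[42,6,4] → X
    (2,10)@(5, 21): e=[38,-2,16] → .
    (3,10)@(7, 21): e=[34,-10,28] → .
    (4,10)@(9, 21): e=[30,-18,40] → .
  covered (7 px):
    . . . . . . . . . . . .
    . . . . . . . . . . . .
    . . . . . . . . . . . .
    . . . . . . . . . . . .
    . . . . . . . . . . . .
    . . . . . . . . . . . .
    . . . . . . . . . . . .
    . . . . . . . . . . . .
    . . . . . . X X . . . .
    . . . X X X X . . . . .
    . X . . . . . . . . . .
    . . . . . . . . . . . .
T4:
  2·area = 244
  edge (2, 2)→(22, 18): d=(20,16) right/bottom  bias=-1
  edge (22, 18)→(13, 23): d=(-9,5) right/bottom  bias=-1
  edge (13, 23)→(2, 2): d=(-11,-21) top-left  bias=+0
    (1,1)@(3, 3): e=[4,230,10] → X
    (2,1)@(5, 3): e=[-28,220,52] → .
    (1,2)@(3, 5): e=[44,212,-12] → .
    (2,2)@(5, 5): e=[12,202,30] → X
    (3,2)@(7, 5): e=[-20,192,72] → .
    (2,3)@(5, 7): e=[52,184,8] → X
    (3,3)@(7, 7): e=[20,174,50] → X
    (4,3)@(9, 7): e=[-12,164,92] → .
    (2,4)@(5, 9): e=[92,166,-14] → .
    (3,4)@(7, 9): e=[60,156,28] → X
    (4,4)@(9, 9): e=[28,146,70] → X
    (5,4)@(11, 9): e=[-4,136,112] → .
    (6,11)@(13, 23): e=[244,0,0] → .  [on edge]
  covered (31 px):
    . . . . . . . . . . . .
    . X . . . . . . . . . .
    . . X . . . . . . . . .
    . . X X . . . . . . . .
    . . . X X . . . . . . .
    . . . X X X X . . . . .
    . . . . X X X X . . . .
    . . . . X X X X X . . .
    . . . . . X X X X X . .
    . . . . . X X X X X . .
    . . . . . . X X . . . .
    . . . . . . . . . . . .

Answer: [[6,8],[7,8],[3,9],[4,9],[5,9],[6,9],[1,10]]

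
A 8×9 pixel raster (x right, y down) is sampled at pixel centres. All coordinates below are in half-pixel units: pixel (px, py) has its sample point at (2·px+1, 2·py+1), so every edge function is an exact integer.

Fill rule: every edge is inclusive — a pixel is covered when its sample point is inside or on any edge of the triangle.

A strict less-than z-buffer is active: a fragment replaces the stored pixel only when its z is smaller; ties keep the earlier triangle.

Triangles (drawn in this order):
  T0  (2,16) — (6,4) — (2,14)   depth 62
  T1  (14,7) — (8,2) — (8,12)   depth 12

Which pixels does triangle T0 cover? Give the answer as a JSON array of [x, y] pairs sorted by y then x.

T0:
  2·area = 8  (B↔C swapped to make it positive)
  edge (2, 16)→(2, 14): d=(0,-2) inclusive
  edge (2, 14)→(6, 4): d=(4,-10) inclusive
  edge (6, 4)→(2, 16): d=(-4,12) inclusive
    (3,0)@(7, 1): e=[10,-2,0] → ·  [on edge]
    (2,3)@(5, 7): e=[6,2,0] → █  [on edge]
    (3,3)@(7, 7): e=[10,22,-24] → ·
    (2,4)@(5, 9): e=[6,10,-8] → ·
    (1,6)@(3, 13): e=[2,6,0] → █  [on edge]
    (2,6)@(5, 13): e=[6,26,-24] → ·
    (1,7)@(3, 15): e=[2,14,-8] → ·
  covered (2 px):
    · · · · · · · ·
    · · · · · · · ·
    · · · · · · · ·
    · · █ · · · · ·
    · · · · · · · ·
    · · · · · · · ·
    · █ · · · · · ·
    · · · · · · · ·
    · · · · · · · ·
T1:
  2·area = 60  (B↔C swapped to make it positive)
  edge (14, 7)→(8, 12): d=(-6,5) inclusive
  edge (8, 12)→(8, 2): d=(0,-10) inclusive
  edge (8, 2)→(14, 7): d=(6,5) inclusive
    (4,1)@(9, 3): e=[49,10,1] → █
    (5,1)@(11, 3): e=[39,30,-9] → ·
    (4,2)@(9, 5): e=[37,10,13] → █
    (5,2)@(11, 5): e=[27,30,3] → █
    (6,2)@(13, 5): e=[17,50,-7] → ·
    (4,3)@(9, 7): e=[25,10,25] → █
    (6,3)@(13, 7): e=[5,50,5] → █
    (7,3)@(15, 7): e=[-5,70,-5] → ·
    (4,4)@(9, 9): e=[13,10,37] → █
    (6,4)@(13, 9): e=[-7,50,17] → ·
    (4,5)@(9, 11): e=[1,10,49] → █
    (5,5)@(11, 11): e=[-9,30,39] → ·
  covered (9 px):
    · · · · · · · ·
    · · · · █ · · ·
    · · · · █ █ · ·
    · · · · █ █ █ ·
    · · · · █ █ · ·
    · · · · █ · · ·
    · · · · · · · ·
    · · · · · · · ·
    · · · · · · · ·

Final: [[2,3],[1,6]]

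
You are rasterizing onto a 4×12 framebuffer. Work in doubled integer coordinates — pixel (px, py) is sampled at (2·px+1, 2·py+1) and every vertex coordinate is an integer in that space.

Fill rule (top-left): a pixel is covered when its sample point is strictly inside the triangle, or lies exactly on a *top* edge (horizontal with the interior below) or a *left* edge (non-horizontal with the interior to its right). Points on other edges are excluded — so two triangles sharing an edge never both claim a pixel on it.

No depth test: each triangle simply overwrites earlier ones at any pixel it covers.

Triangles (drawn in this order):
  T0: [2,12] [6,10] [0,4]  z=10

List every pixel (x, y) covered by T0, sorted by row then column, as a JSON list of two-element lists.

T0:
  2·area = 36  (B↔C swapped to make it positive)
  edge (2, 12)→(0, 4): d=(-2,-8) top-left  bias=+0
  edge (0, 4)→(6, 10): d=(6,6) right/bottom  bias=-1
  edge (6, 10)→(2, 12): d=(-4,2) right/bottom  bias=-1
    (0,2)@(1, 5): e=[6,0,30] → ·  [on edge]
    (0,3)@(1, 7): e=[2,12,22] → #
    (1,3)@(3, 7): e=[18,0,18] → ·  [on edge]
    (0,4)@(1, 9): e=[-2,24,14] → ·
    (1,4)@(3, 9): e=[14,12,10] → #
    (2,4)@(5, 9): e=[30,0,6] → ·  [on edge]
    (1,5)@(3, 11): e=[10,24,2] → #
    (2,5)@(5, 11): e=[26,12,-2] → ·
    (3,5)@(7, 11): e=[42,0,-6] → ·  [on edge]
    (1,6)@(3, 13): e=[6,36,-6] → ·
  covered (3 px):
    · · · ·
    · · · ·
    · · · ·
    # · · ·
    · # · ·
    · # · ·
    · · · ·
    · · · ·
    · · · ·
    · · · ·
    · · · ·
    · · · ·

Result: [[0,3],[1,4],[1,5]]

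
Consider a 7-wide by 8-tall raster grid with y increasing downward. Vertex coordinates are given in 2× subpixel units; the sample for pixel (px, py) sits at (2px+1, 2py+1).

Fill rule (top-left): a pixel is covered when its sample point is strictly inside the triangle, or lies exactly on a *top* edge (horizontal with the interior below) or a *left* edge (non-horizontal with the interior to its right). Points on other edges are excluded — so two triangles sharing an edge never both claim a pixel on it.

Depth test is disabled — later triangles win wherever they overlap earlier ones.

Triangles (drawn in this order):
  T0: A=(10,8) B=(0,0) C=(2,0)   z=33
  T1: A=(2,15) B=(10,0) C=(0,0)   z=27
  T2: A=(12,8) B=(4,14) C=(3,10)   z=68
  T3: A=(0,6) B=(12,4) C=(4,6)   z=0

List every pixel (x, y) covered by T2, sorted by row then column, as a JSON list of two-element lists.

T0:
  2·area = 16
  edge (10, 8)→(0, 0): d=(-10,-8) top-left  bias=+0
  edge (0, 0)→(2, 0): d=(2,0) top-left  bias=+0
  edge (2, 0)→(10, 8): d=(8,8) right/bottom  bias=-1
    (1,0)@(3, 1): e=[14,2,0] → .  [on edge]
    (2,1)@(5, 3): e=[10,6,0] → .  [on edge]
    (3,2)@(7, 5): e=[6,10,0] → .  [on edge]
    (4,3)@(9, 7): e=[2,14,0] → .  [on edge]
    (5,4)@(11, 9): e=[-2,18,0] → .  [on edge]
    (6,5)@(13, 11): e=[-6,22,0] → .  [on edge]
  covered (0 px):
    . . . . . . .
    . . . . . . .
    . . . . . . .
    . . . . . . .
    . . . . . . .
    . . . . . . .
    . . . . . . .
    . . . . . . .
T1:
  2·area = 150  (B↔C swapped to make it positive)
  edge (2, 15)→(0, 0): d=(-2,-15) top-left  bias=+0
  edge (0, 0)→(10, 0): d=(10,0) top-left  bias=+0
  edge (10, 0)→(2, 15): d=(-8,15) right/bottom  bias=-1
    (0,0)@(1, 1): e=[13,10,127] → X
    (1,0)@(3, 1): e=[43,10,97] → X
    (2,0)@(5, 1): e=[73,10,67] → X
    (3,0)@(7, 1): e=[103,10,37] → X
    (4,0)@(9, 1): e=[133,10,7] → X
    (5,0)@(11, 1): e=[163,10,-23] → .
    (0,1)@(1, 3): e=[9,30,111] → X
    (4,1)@(9, 3): e=[129,30,-9] → .
    (0,2)@(1, 5): e=[5,50,95] → X
    (4,2)@(9, 5): e=[125,50,-25] → .
    (0,3)@(1, 7): e=[1,70,79] → X
    (3,3)@(7, 7): e=[91,70,-11] → .
  covered (20 px):
    X X X X X . .
    X X X X . . .
    X X X X . . .
    X X X . . . .
    . X X . . . .
    . X . . . . .
    . X . . . . .
    . . . . . . .
T2:
  2·area = 38
  edge (12, 8)→(4, 14): d=(-8,6) right/bottom  bias=-1
  edge (4, 14)→(3, 10): d=(-1,-4) top-left  bias=+0
  edge (3, 10)→(12, 8): d=(9,-2) top-left  bias=+0
    (4,4)@(9, 9): e=[10,25,3] → X
    (5,4)@(11, 9): e=[-2,33,7] → .
    (2,5)@(5, 11): e=[18,7,13] → X
    (3,5)@(7, 11): e=[6,15,17] → X
    (4,5)@(9, 11): e=[-6,23,21] → .
    (2,6)@(5, 13): e=[2,5,31] → X
    (3,6)@(7, 13): e=[-10,13,35] → .
    (2,7)@(5, 15): e=[-14,3,49] → .
  covered (4 px):
    . . . . . . .
    . . . . . . .
    . . . . . . .
    . . . . . . .
    . . . . X . .
    . . X X . . .
    . . X . . . .
    . . . . . . .
T3:
  2·area = 8
  edge (0, 6)→(12, 4): d=(12,-2) top-left  bias=+0
  edge (12, 4)→(4, 6): d=(-8,2) right/bottom  bias=-1
  edge (4, 6)→(0, 6): d=(-4,0) right/bottom  bias=-1
    (3,2)@(7, 5): e=[2,2,4] → X
    (4,2)@(9, 5): e=[6,-2,4] → .
    (3,3)@(7, 7): e=[26,-14,-4] → .
  covered (1 px):
    . . . . . . .
    . . . . . . .
    . . . X . . .
    . . . . . . .
    . . . . . . .
    . . . . . . .
    . . . . . . .
    . . . . . . .

Result: [[4,4],[2,5],[3,5],[2,6]]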